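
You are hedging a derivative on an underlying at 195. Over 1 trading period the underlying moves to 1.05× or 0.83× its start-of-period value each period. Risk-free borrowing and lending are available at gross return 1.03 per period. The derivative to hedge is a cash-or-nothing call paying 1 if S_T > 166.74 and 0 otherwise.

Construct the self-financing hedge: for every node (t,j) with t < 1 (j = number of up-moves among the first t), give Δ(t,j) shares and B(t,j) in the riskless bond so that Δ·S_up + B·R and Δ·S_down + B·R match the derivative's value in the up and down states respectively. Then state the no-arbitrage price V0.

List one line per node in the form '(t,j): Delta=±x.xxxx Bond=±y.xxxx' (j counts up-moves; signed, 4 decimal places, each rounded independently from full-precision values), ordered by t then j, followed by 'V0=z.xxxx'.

(0,0): Delta=0.0233 Bond=-3.6628
V0=0.8826

The replicating-portfolio and risk-neutral prices coincide; use p* = (1.03−0.83)/(1.05−0.83) = 0.9091 for the latter.
Payoff layer (t=1): V(1,0)=0.0000, V(1,1)=1.0000
Node (0,0) S=195.0000: V=(p*·1.0000+(1−p*)·0.0000)/1.03=0.8826; Δ=(1.0000−0.0000)/(204.7500−161.8500)=0.0233; B=V−Δ·S=-3.6628
Each (Δ,B) replicates both successor values, so the strategy is self-financing and V0 is arbitrage-free.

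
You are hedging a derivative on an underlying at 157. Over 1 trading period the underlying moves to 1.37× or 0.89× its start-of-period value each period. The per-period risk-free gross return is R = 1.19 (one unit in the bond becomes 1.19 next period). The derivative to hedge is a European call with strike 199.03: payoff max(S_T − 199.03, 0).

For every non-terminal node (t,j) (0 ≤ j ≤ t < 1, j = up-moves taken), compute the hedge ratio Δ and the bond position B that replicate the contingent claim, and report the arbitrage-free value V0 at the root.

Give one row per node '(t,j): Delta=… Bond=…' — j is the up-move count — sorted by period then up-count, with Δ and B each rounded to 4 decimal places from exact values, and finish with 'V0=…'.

(0,0): Delta=0.2131 Bond=-25.0235
V0=8.4349

No-arbitrage ⇒ martingale measure with p* = (R−d)/(u−d) = 0.6250.
Terminal values V(1,·): V(1,0)=0.0000, V(1,1)=16.0600
  t=0,j=0: stock 157.0000 → up 215.0900 (V=16.0600), down 139.7300 (V=0.0000). Price 8.4349; hedge Δ=0.2131, bond B=-25.0235.
Root portfolio cost Δ·157+B reproduces V0=8.4349.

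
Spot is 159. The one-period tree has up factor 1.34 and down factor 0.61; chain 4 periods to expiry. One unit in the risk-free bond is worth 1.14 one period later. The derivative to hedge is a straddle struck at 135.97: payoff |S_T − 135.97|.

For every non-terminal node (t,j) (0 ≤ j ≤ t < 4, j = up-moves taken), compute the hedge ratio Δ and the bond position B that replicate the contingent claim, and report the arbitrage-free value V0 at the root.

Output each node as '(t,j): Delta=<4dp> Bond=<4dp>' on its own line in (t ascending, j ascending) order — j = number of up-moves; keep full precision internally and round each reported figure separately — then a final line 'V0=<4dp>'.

Since d<R<u, set p* = (R−d)/(u−d) = 0.7260; price each node as the discounted p*-expectation of its children.
Terminal values V(4,·): V(4,0)=113.9551, V(4,1)=87.6094, V(4,2)=29.7353, V(4,3)=97.3980, V(4,4)=376.6745
(3,0): S=36.0900. Δ = (V_up−V_dn)/(S_up−S_dn) = (87.6094−113.9551)/(48.3606−22.0149) = -1.0000. V = [p*·87.6094 + (1−p*)·113.9551]/1.14 = 83.1820. B = V − Δ·S = 119.2719.
(3,1): S=79.2796. Δ = (V_up−V_dn)/(S_up−S_dn) = (29.7353−87.6094)/(106.2347−48.3606) = -1.0000. V = [p*·29.7353 + (1−p*)·87.6094]/1.14 = 39.9923. B = V − Δ·S = 119.2719.
(3,2): S=174.1552. Δ = (V_up−V_dn)/(S_up−S_dn) = (97.3980−29.7353)/(233.3680−106.2347) = 0.5322. V = [p*·97.3980 + (1−p*)·29.7353]/1.14 = 69.1757. B = V − Δ·S = -23.5130.
(3,3): S=382.5705. Δ = (V_up−V_dn)/(S_up−S_dn) = (376.6745−97.3980)/(512.6445−233.3680) = 1.0000. V = [p*·376.6745 + (1−p*)·97.3980]/1.14 = 263.2986. B = V − Δ·S = -119.2719.
(2,0): S=59.1639. Δ = (V_up−V_dn)/(S_up−S_dn) = (39.9923−83.1820)/(79.2796−36.0900) = -1.0000. V = [p*·39.9923 + (1−p*)·83.1820]/1.14 = 45.4606. B = V − Δ·S = 104.6245.
(2,1): S=129.9666. Δ = (V_up−V_dn)/(S_up−S_dn) = (69.1757−39.9923)/(174.1552−79.2796) = 0.3076. V = [p*·69.1757 + (1−p*)·39.9923]/1.14 = 53.6669. B = V − Δ·S = 13.6896.
(2,2): S=285.5004. Δ = (V_up−V_dn)/(S_up−S_dn) = (263.2986−69.1757)/(382.5705−174.1552) = 0.9314. V = [p*·263.2986 + (1−p*)·69.1757]/1.14 = 184.3107. B = V − Δ·S = -81.6111.
(1,0): S=96.9900. Δ = (V_up−V_dn)/(S_up−S_dn) = (53.6669−45.4606)/(129.9666−59.1639) = 0.1159. V = [p*·53.6669 + (1−p*)·45.4606]/1.14 = 45.1040. B = V − Δ·S = 33.8625.
(1,1): S=213.0600. Δ = (V_up−V_dn)/(S_up−S_dn) = (184.3107−53.6669)/(285.5004−129.9666) = 0.8400. V = [p*·184.3107 + (1−p*)·53.6669]/1.14 = 130.2789. B = V − Δ·S = -48.6853.
(0,0): S=159.0000. Δ = (V_up−V_dn)/(S_up−S_dn) = (130.2789−45.1040)/(213.0600−96.9900) = 0.7338. V = [p*·130.2789 + (1−p*)·45.1040]/1.14 = 93.8099. B = V − Δ·S = -22.8680.
The time-0 hedge costs 93.8099, which is the no-arbitrage price.

(0,0): Delta=0.7338 Bond=-22.8680
(1,0): Delta=0.1159 Bond=33.8625
(1,1): Delta=0.8400 Bond=-48.6853
(2,0): Delta=-1.0000 Bond=104.6245
(2,1): Delta=0.3076 Bond=13.6896
(2,2): Delta=0.9314 Bond=-81.6111
(3,0): Delta=-1.0000 Bond=119.2719
(3,1): Delta=-1.0000 Bond=119.2719
(3,2): Delta=0.5322 Bond=-23.5130
(3,3): Delta=1.0000 Bond=-119.2719
V0=93.8099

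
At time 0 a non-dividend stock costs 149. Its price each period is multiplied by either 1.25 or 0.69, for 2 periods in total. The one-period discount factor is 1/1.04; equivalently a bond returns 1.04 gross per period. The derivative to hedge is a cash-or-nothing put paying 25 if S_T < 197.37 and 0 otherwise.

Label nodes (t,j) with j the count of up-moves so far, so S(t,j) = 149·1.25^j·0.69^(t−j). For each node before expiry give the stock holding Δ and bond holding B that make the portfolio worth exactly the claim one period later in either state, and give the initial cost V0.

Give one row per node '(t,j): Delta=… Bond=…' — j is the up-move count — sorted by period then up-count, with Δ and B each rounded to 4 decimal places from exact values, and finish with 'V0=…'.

(0,0): Delta=-0.1801 Bond=40.9137
(1,0): Delta=0.0000 Bond=24.0385
(1,1): Delta=-0.2397 Bond=53.6573
V0=14.0850

Since d<R<u, set p* = (R−d)/(u−d) = 0.6250; price each node as the discounted p*-expectation of its children.
At expiry t=2: V(2,0)=25.0000, V(2,1)=25.0000, V(2,2)=0.0000
(1,0): S=102.8100. Δ = (V_up−V_dn)/(S_up−S_dn) = (25.0000−25.0000)/(128.5125−70.9389) = 0.0000. V = [p*·25.0000 + (1−p*)·25.0000]/1.04 = 24.0385. B = V − Δ·S = 24.0385.
(1,1): S=186.2500. Δ = (V_up−V_dn)/(S_up−S_dn) = (0.0000−25.0000)/(232.8125−128.5125) = -0.2397. V = [p*·0.0000 + (1−p*)·25.0000]/1.04 = 9.0144. B = V − Δ·S = 53.6573.
(0,0): S=149.0000. Δ = (V_up−V_dn)/(S_up−S_dn) = (9.0144−24.0385)/(186.2500−102.8100) = -0.1801. V = [p*·9.0144 + (1−p*)·24.0385]/1.04 = 14.0850. B = V − Δ·S = 40.9137.
Root portfolio cost Δ·149+B reproduces V0=14.0850.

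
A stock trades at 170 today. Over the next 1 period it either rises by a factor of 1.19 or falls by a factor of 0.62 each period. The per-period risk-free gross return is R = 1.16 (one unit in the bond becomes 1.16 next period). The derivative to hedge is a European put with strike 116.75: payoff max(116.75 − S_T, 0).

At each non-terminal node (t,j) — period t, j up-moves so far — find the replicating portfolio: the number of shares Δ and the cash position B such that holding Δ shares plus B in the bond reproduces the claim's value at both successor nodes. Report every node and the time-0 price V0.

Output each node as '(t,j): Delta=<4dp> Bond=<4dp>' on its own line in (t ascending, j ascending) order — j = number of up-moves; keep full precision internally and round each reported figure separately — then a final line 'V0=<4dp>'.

The replicating-portfolio and risk-neutral prices coincide; use p* = (1.16−0.62)/(1.19−0.62) = 0.9474 for the latter.
Terminal payoffs: V(1,0)=11.3500, V(1,1)=0.0000
  t=0,j=0: stock 170.0000 → up 202.3000 (V=0.0000), down 105.4000 (V=11.3500). Price 0.5150; hedge Δ=-0.1171, bond B=20.4273.
The time-0 hedge costs 0.5150, which is the no-arbitrage price.

(0,0): Delta=-0.1171 Bond=20.4273
V0=0.5150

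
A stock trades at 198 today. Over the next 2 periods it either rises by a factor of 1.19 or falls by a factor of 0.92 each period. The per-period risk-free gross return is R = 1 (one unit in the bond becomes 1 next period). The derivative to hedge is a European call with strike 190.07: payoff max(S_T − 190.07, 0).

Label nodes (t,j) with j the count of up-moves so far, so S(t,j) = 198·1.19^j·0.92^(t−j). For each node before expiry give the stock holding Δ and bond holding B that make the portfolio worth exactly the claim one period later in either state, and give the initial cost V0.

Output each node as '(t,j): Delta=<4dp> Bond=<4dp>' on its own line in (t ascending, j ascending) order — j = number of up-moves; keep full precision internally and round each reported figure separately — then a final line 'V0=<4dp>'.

No-arbitrage ⇒ martingale measure with p* = (R−d)/(u−d) = 0.2963.
At expiry t=2: V(2,0)=0.0000, V(2,1)=26.7004, V(2,2)=90.3178
(1,0): S=182.1600. Δ = (V_up−V_dn)/(S_up−S_dn) = (26.7004−0.0000)/(216.7704−167.5872) = 0.5429. V = [p*·26.7004 + (1−p*)·0.0000]/1 = 7.9112. B = V − Δ·S = -90.9791.
(1,1): S=235.6200. Δ = (V_up−V_dn)/(S_up−S_dn) = (90.3178−26.7004)/(280.3878−216.7704) = 1.0000. V = [p*·90.3178 + (1−p*)·26.7004]/1 = 45.5500. B = V − Δ·S = -190.0700.
(0,0): S=198.0000. Δ = (V_up−V_dn)/(S_up−S_dn) = (45.5500−7.9112)/(235.6200−182.1600) = 0.7041. V = [p*·45.5500 + (1−p*)·7.9112]/1 = 19.0635. B = V − Δ·S = -120.3394.
Root portfolio cost Δ·198+B reproduces V0=19.0635.

(0,0): Delta=0.7041 Bond=-120.3394
(1,0): Delta=0.5429 Bond=-90.9791
(1,1): Delta=1.0000 Bond=-190.0700
V0=19.0635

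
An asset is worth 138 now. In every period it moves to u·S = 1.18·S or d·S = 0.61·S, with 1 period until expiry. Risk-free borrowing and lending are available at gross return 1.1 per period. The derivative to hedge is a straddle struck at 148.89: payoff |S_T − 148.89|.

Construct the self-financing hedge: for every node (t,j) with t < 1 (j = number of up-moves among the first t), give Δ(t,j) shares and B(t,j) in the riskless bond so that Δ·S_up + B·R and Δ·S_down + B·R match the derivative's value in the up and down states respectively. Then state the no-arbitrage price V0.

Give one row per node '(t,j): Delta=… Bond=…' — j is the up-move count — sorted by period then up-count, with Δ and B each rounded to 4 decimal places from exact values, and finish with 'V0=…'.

Under the risk-neutral measure, an up-move has probability p* = (R−d)/(u−d) = 0.8596 and values discount at R = 1.1.
Payoff layer (t=1): V(1,0)=64.7100, V(1,1)=13.9500
Node (0,0) S=138.0000: V=(p*·13.9500+(1−p*)·64.7100)/1.1=19.1584; Δ=(13.9500−64.7100)/(162.8400−84.1800)=-0.6453; B=V−Δ·S=108.2110
Each (Δ,B) replicates both successor values, so the strategy is self-financing and V0 is arbitrage-free.

(0,0): Delta=-0.6453 Bond=108.2110
V0=19.1584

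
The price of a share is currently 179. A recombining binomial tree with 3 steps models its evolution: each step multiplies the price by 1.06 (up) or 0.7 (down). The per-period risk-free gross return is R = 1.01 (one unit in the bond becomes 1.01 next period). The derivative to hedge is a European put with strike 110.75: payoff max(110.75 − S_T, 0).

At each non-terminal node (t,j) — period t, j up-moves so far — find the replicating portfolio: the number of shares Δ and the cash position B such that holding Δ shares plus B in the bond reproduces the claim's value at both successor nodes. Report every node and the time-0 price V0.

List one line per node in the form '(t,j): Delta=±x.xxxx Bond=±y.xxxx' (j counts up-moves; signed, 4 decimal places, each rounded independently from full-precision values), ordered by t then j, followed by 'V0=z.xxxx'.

Since d<R<u, set p* = (R−d)/(u−d) = 0.8611; price each node as the discounted p*-expectation of its children.
At expiry t=3: V(3,0)=49.3530, V(3,1)=17.7774, V(3,2)=0.0000, V(3,3)=0.0000
(2,0): S=87.7100. Δ = (V_up−V_dn)/(S_up−S_dn) = (17.7774−49.3530)/(92.9726−61.3970) = -1.0000. V = [p*·17.7774 + (1−p*)·49.3530]/1.01 = 21.9435. B = V − Δ·S = 109.6535.
(2,1): S=132.8180. Δ = (V_up−V_dn)/(S_up−S_dn) = (0.0000−17.7774)/(140.7871−92.9726) = -0.3718. V = [p*·0.0000 + (1−p*)·17.7774]/1.01 = 2.4446. B = V − Δ·S = 51.8263.
(2,2): S=201.1244. Δ = (V_up−V_dn)/(S_up−S_dn) = (0.0000−0.0000)/(213.1919−140.7871) = 0.0000. V = [p*·0.0000 + (1−p*)·0.0000]/1.01 = 0.0000. B = V − Δ·S = 0.0000.
(1,0): S=125.3000. Δ = (V_up−V_dn)/(S_up−S_dn) = (2.4446−21.9435)/(132.8180−87.7100) = -0.4323. V = [p*·2.4446 + (1−p*)·21.9435]/1.01 = 5.1018. B = V − Δ·S = 59.2652.
(1,1): S=189.7400. Δ = (V_up−V_dn)/(S_up−S_dn) = (0.0000−2.4446)/(201.1244−132.8180) = -0.0358. V = [p*·0.0000 + (1−p*)·2.4446]/1.01 = 0.3362. B = V − Δ·S = 7.1268.
(0,0): S=179.0000. Δ = (V_up−V_dn)/(S_up−S_dn) = (0.3362−5.1018)/(189.7400−125.3000) = -0.0740. V = [p*·0.3362 + (1−p*)·5.1018]/1.01 = 0.9882. B = V − Δ·S = 14.2260.
Each (Δ,B) replicates both successor values, so the strategy is self-financing and V0 is arbitrage-free.

(0,0): Delta=-0.0740 Bond=14.2260
(1,0): Delta=-0.4323 Bond=59.2652
(1,1): Delta=-0.0358 Bond=7.1268
(2,0): Delta=-1.0000 Bond=109.6535
(2,1): Delta=-0.3718 Bond=51.8263
(2,2): Delta=0.0000 Bond=0.0000
V0=0.9882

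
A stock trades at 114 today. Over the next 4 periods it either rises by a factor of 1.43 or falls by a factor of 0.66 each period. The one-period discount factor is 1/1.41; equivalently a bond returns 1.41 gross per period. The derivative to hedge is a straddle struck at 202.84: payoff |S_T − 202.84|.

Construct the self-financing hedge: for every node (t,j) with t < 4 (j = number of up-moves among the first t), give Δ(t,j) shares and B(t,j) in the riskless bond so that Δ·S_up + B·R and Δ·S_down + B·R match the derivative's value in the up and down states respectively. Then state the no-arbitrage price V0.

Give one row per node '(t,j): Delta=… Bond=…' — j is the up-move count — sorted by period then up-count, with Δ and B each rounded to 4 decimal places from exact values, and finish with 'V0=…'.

(0,0): Delta=0.9383 Bond=-44.0778
(1,0): Delta=-0.7170 Bond=62.3936
(1,1): Delta=0.9586 Bond=-65.4709
(2,0): Delta=-1.0000 Bond=102.0271
(2,1): Delta=-0.7135 Bond=87.6002
(2,2): Delta=0.9792 Bond=-97.1117
(3,0): Delta=-1.0000 Bond=143.8582
(3,1): Delta=-1.0000 Bond=143.8582
(3,2): Delta=-0.7100 Bond=122.9739
(3,3): Delta=1.0000 Bond=-143.8582
V0=62.8834

Under the risk-neutral measure, an up-move has probability p* = (R−d)/(u−d) = 0.9740 and values discount at R = 1.41.
At expiry t=4: V(4,0)=181.2088, V(4,1)=155.9724, V(4,2)=101.2935, V(4,3)=17.1773, V(4,4)=273.8642
Node (3,0) S=32.7745: V=(p*·155.9724+(1−p*)·181.2088)/1.41=111.0836; Δ=(155.9724−181.2088)/(46.8676−21.6312)=-1.0000; B=V−Δ·S=143.8582
Node (3,1) S=71.0115: V=(p*·101.2935+(1−p*)·155.9724)/1.41=72.8466; Δ=(101.2935−155.9724)/(101.5465−46.8676)=-1.0000; B=V−Δ·S=143.8582
Node (3,2) S=153.8583: V=(p*·17.1773+(1−p*)·101.2935)/1.41=13.7320; Δ=(17.1773−101.2935)/(220.0173−101.5465)=-0.7100; B=V−Δ·S=122.9739
Node (3,3) S=333.3596: V=(p*·273.8642+(1−p*)·17.1773)/1.41=189.5014; Δ=(273.8642−17.1773)/(476.7042−220.0173)=1.0000; B=V−Δ·S=-143.8582
Node (2,0) S=49.6584: V=(p*·72.8466+(1−p*)·111.0836)/1.41=52.3687; Δ=(72.8466−111.0836)/(71.0115−32.7745)=-1.0000; B=V−Δ·S=102.0271
Node (2,1) S=107.5932: V=(p*·13.7320+(1−p*)·72.8466)/1.41=10.8280; Δ=(13.7320−72.8466)/(153.8583−71.0115)=-0.7135; B=V−Δ·S=87.6002
Node (2,2) S=233.1186: V=(p*·189.5014+(1−p*)·13.7320)/1.41=131.1603; Δ=(189.5014−13.7320)/(333.3596−153.8583)=0.9792; B=V−Δ·S=-97.1117
Node (1,0) S=75.2400: V=(p*·10.8280+(1−p*)·52.3687)/1.41=8.4447; Δ=(10.8280−52.3687)/(107.5932−49.6584)=-0.7170; B=V−Δ·S=62.3936
Node (1,1) S=163.0200: V=(p*·131.1603+(1−p*)·10.8280)/1.41=90.8048; Δ=(131.1603−10.8280)/(233.1186−107.5932)=0.9586; B=V−Δ·S=-65.4709
Node (0,0) S=114.0000: V=(p*·90.8048+(1−p*)·8.4447)/1.41=62.8834; Δ=(90.8048−8.4447)/(163.0200−75.2400)=0.9383; B=V−Δ·S=-44.0778
Self-financing check: at every node Δ·S+B equals the discounted successor values.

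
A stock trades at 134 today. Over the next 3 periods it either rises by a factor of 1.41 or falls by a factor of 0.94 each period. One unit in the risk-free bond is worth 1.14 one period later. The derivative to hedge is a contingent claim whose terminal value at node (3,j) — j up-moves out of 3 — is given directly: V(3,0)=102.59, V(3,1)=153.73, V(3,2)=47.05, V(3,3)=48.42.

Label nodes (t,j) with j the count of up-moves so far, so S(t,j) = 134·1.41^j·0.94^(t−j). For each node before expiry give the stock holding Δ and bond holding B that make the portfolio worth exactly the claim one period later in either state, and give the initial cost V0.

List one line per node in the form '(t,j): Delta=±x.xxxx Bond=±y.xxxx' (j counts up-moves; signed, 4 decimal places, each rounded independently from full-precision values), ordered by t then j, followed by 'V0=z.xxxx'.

(0,0): Delta=-0.4280 Bond=126.6243
(1,0): Delta=-0.2373 Bond=120.3344
(1,1): Delta=-0.5996 Bond=176.7750
(2,0): Delta=0.9190 Bond=0.2719
(2,1): Delta=-1.2780 Bond=322.0088
(2,2): Delta=0.0109 Bond=38.8684
V0=69.2714

Under the risk-neutral measure, an up-move has probability p* = (R−d)/(u−d) = 0.4255 and values discount at R = 1.14.
Terminal values V(3,·): V(3,0)=102.5900, V(3,1)=153.7300, V(3,2)=47.0500, V(3,3)=48.4200
  t=2,j=0: stock 118.4024 → up 166.9474 (V=153.7300), down 111.2983 (V=102.5900). Price 109.0804; hedge Δ=0.9190, bond B=0.2719.
  t=2,j=1: stock 177.6036 → up 250.4211 (V=47.0500), down 166.9474 (V=153.7300). Price 95.0300; hedge Δ=-1.2780, bond B=322.0088.
  t=2,j=2: stock 266.4054 → up 375.6316 (V=48.4200), down 250.4211 (V=47.0500). Price 41.7833; hedge Δ=0.0109, bond B=38.8684.
  t=1,j=0: stock 125.9600 → up 177.6036 (V=95.0300), down 118.4024 (V=109.0804). Price 90.4400; hedge Δ=-0.2373, bond B=120.3344.
  t=1,j=1: stock 188.9400 → up 266.4054 (V=41.7833), down 177.6036 (V=95.0300). Price 63.4841; hedge Δ=-0.5996, bond B=176.7750.
  t=0,j=0: stock 134.0000 → up 188.9400 (V=63.4841), down 125.9600 (V=90.4400). Price 69.2714; hedge Δ=-0.4280, bond B=126.6243.
Check: Δ(0,0)·S0 + B(0,0) = 69.2714 = V0.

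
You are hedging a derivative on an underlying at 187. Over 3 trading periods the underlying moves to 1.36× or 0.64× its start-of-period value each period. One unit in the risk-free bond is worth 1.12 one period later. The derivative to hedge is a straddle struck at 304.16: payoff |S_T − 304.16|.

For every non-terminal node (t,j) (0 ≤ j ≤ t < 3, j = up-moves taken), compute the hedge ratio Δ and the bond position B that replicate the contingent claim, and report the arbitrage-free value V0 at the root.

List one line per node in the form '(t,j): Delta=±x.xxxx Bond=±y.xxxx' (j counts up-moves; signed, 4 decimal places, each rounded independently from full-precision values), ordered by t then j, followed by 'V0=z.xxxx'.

(0,0): Delta=-0.1251 Bond=123.0081
(1,0): Delta=-1.0000 Bond=242.4745
(1,1): Delta=0.0807 Bond=85.4164
(2,0): Delta=-1.0000 Bond=271.5714
(2,1): Delta=-1.0000 Bond=271.5714
(2,2): Delta=0.3350 Bond=7.7139
V0=99.6103

Since d<R<u, set p* = (R−d)/(u−d) = 0.6667; price each node as the discounted p*-expectation of its children.
Terminal payoffs: V(3,0)=255.1391, V(3,1)=199.9905, V(3,2)=82.7999, V(3,3)=166.2303
(2,0): S=76.5952. Δ = (V_up−V_dn)/(S_up−S_dn) = (199.9905−255.1391)/(104.1695−49.0209) = -1.0000. V = [p*·199.9905 + (1−p*)·255.1391]/1.12 = 194.9762. B = V − Δ·S = 271.5714.
(2,1): S=162.7648. Δ = (V_up−V_dn)/(S_up−S_dn) = (82.7999−199.9905)/(221.3601−104.1695) = -1.0000. V = [p*·82.7999 + (1−p*)·199.9905]/1.12 = 108.8066. B = V − Δ·S = 271.5714.
(2,2): S=345.8752. Δ = (V_up−V_dn)/(S_up−S_dn) = (166.2303−82.7999)/(470.3903−221.3601) = 0.3350. V = [p*·166.2303 + (1−p*)·82.7999]/1.12 = 123.5894. B = V − Δ·S = 7.7139.
(1,0): S=119.6800. Δ = (V_up−V_dn)/(S_up−S_dn) = (108.8066−194.9762)/(162.7648−76.5952) = -1.0000. V = [p*·108.8066 + (1−p*)·194.9762]/1.12 = 122.7945. B = V − Δ·S = 242.4745.
(1,1): S=254.3200. Δ = (V_up−V_dn)/(S_up−S_dn) = (123.5894−108.8066)/(345.8752−162.7648) = 0.0807. V = [p*·123.5894 + (1−p*)·108.8066]/1.12 = 105.9480. B = V − Δ·S = 85.4164.
(0,0): S=187.0000. Δ = (V_up−V_dn)/(S_up−S_dn) = (105.9480−122.7945)/(254.3200−119.6800) = -0.1251. V = [p*·105.9480 + (1−p*)·122.7945]/1.12 = 99.6103. B = V − Δ·S = 123.0081.
Check: Δ(0,0)·S0 + B(0,0) = 99.6103 = V0.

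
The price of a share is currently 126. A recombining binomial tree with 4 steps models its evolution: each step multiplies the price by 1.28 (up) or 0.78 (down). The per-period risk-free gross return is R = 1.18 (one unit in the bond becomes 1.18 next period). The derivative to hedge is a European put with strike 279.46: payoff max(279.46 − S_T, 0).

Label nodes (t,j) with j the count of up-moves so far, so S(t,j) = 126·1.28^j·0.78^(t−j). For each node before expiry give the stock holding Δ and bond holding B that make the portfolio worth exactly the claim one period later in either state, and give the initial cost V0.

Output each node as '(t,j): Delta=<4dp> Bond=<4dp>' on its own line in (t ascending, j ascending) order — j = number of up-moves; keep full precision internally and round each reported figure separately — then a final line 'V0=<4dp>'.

(0,0): Delta=-0.7093 Bond=119.9314
(1,0): Delta=-1.0000 Bond=170.0880
(1,1): Delta=-0.6650 Bond=134.3768
(2,0): Delta=-1.0000 Bond=200.7038
(2,1): Delta=-1.0000 Bond=200.7038
(2,2): Delta=-0.6140 Bond=148.0298
(3,0): Delta=-1.0000 Bond=236.8305
(3,1): Delta=-1.0000 Bond=236.8305
(3,2): Delta=-1.0000 Bond=236.8305
(3,3): Delta=-0.5552 Bond=159.1363
V0=30.5582

No-arbitrage ⇒ martingale measure with p* = (R−d)/(u−d) = 0.8000.
Terminal payoffs: V(4,0)=232.8210, V(4,1)=202.9243, V(4,2)=153.8629, V(4,3)=73.3519, V(4,4)=0.0000
Node (3,0) S=59.7936: V=(p*·202.9243+(1−p*)·232.8210)/1.18=177.0370; Δ=(202.9243−232.8210)/(76.5357−46.6390)=-1.0000; B=V−Δ·S=236.8305
Node (3,1) S=98.1228: V=(p*·153.8629+(1−p*)·202.9243)/1.18=138.7078; Δ=(153.8629−202.9243)/(125.5971−76.5357)=-1.0000; B=V−Δ·S=236.8305
Node (3,2) S=161.0220: V=(p*·73.3519+(1−p*)·153.8629)/1.18=75.8086; Δ=(73.3519−153.8629)/(206.1081−125.5971)=-1.0000; B=V−Δ·S=236.8305
Node (3,3) S=264.2412: V=(p*·0.0000+(1−p*)·73.3519)/1.18=12.4325; Δ=(0.0000−73.3519)/(338.2287−206.1081)=-0.5552; B=V−Δ·S=159.1363
Node (2,0) S=76.6584: V=(p*·138.7078+(1−p*)·177.0370)/1.18=124.0454; Δ=(138.7078−177.0370)/(98.1228−59.7936)=-1.0000; B=V−Δ·S=200.7038
Node (2,1) S=125.7984: V=(p*·75.8086+(1−p*)·138.7078)/1.18=74.9054; Δ=(75.8086−138.7078)/(161.0220−98.1228)=-1.0000; B=V−Δ·S=200.7038
Node (2,2) S=206.4384: V=(p*·12.4325+(1−p*)·75.8086)/1.18=21.2777; Δ=(12.4325−75.8086)/(264.2412−161.0220)=-0.6140; B=V−Δ·S=148.0298
Node (1,0) S=98.2800: V=(p*·74.9054+(1−p*)·124.0454)/1.18=71.8080; Δ=(74.9054−124.0454)/(125.7984−76.6584)=-1.0000; B=V−Δ·S=170.0880
Node (1,1) S=161.2800: V=(p*·21.2777+(1−p*)·74.9054)/1.18=27.1214; Δ=(21.2777−74.9054)/(206.4384−125.7984)=-0.6650; B=V−Δ·S=134.3768
Node (0,0) S=126.0000: V=(p*·27.1214+(1−p*)·71.8080)/1.18=30.5582; Δ=(27.1214−71.8080)/(161.2800−98.2800)=-0.7093; B=V−Δ·S=119.9314
Each (Δ,B) replicates both successor values, so the strategy is self-financing and V0 is arbitrage-free.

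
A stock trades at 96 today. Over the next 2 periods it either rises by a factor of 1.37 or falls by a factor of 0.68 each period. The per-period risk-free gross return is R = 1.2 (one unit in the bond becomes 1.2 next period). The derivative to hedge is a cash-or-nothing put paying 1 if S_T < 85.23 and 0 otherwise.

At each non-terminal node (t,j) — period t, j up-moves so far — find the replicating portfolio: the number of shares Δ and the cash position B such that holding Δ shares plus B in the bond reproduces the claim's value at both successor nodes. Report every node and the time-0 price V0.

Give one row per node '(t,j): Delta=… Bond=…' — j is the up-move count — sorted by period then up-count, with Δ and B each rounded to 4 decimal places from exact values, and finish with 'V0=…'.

No-arbitrage ⇒ martingale measure with p* = (R−d)/(u−d) = 0.7536.
Payoff layer (t=2): V(2,0)=1.0000, V(2,1)=0.0000, V(2,2)=0.0000
Node (1,0) S=65.2800: V=(p*·0.0000+(1−p*)·1.0000)/1.2=0.2053; Δ=(0.0000−1.0000)/(89.4336−44.3904)=-0.0222; B=V−Δ·S=1.6546
Node (1,1) S=131.5200: V=(p*·0.0000+(1−p*)·0.0000)/1.2=0.0000; Δ=(0.0000−0.0000)/(180.1824−89.4336)=0.0000; B=V−Δ·S=0.0000
Node (0,0) S=96.0000: V=(p*·0.0000+(1−p*)·0.2053)/1.2=0.0422; Δ=(0.0000−0.2053)/(131.5200−65.2800)=-0.0031; B=V−Δ·S=0.3397
Root portfolio cost Δ·96+B reproduces V0=0.0422.

(0,0): Delta=-0.0031 Bond=0.3397
(1,0): Delta=-0.0222 Bond=1.6546
(1,1): Delta=0.0000 Bond=0.0000
V0=0.0422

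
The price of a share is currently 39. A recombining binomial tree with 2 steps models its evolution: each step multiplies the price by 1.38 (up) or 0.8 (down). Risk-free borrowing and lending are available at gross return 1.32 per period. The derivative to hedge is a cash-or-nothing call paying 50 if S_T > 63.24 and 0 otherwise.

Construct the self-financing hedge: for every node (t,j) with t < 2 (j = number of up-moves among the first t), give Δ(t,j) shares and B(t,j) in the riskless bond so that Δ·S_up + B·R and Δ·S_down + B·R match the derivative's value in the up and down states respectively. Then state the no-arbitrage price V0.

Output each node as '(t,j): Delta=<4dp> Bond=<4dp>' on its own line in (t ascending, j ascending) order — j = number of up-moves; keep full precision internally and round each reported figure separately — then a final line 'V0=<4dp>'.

Under the risk-neutral measure, an up-move has probability p* = (R−d)/(u−d) = 0.8966 and values discount at R = 1.32.
Terminal values V(2,·): V(2,0)=0.0000, V(2,1)=0.0000, V(2,2)=50.0000
  t=1,j=0: stock 31.2000 → up 43.0560 (V=0.0000), down 24.9600 (V=0.0000). Price 0.0000; hedge Δ=0.0000, bond B=0.0000.
  t=1,j=1: stock 53.8200 → up 74.2716 (V=50.0000), down 43.0560 (V=0.0000). Price 33.9603; hedge Δ=1.6018, bond B=-52.2466.
  t=0,j=0: stock 39.0000 → up 53.8200 (V=33.9603), down 31.2000 (V=0.0000). Price 23.0660; hedge Δ=1.5013, bond B=-35.4862.
Each (Δ,B) replicates both successor values, so the strategy is self-financing and V0 is arbitrage-free.

(0,0): Delta=1.5013 Bond=-35.4862
(1,0): Delta=0.0000 Bond=0.0000
(1,1): Delta=1.6018 Bond=-52.2466
V0=23.0660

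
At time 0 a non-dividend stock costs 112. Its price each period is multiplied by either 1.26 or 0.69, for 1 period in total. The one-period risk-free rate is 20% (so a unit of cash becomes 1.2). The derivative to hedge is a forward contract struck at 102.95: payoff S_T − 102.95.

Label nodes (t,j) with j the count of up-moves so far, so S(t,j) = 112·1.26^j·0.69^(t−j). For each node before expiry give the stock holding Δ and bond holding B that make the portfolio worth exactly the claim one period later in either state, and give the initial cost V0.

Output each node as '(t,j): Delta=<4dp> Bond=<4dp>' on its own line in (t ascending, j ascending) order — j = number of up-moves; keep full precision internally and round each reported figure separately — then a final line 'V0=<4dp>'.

(0,0): Delta=1.0000 Bond=-85.7917
V0=26.2083

Under the risk-neutral measure, an up-move has probability p* = (R−d)/(u−d) = 0.8947 and values discount at R = 1.2.
Terminal values V(1,·): V(1,0)=-25.6700, V(1,1)=38.1700
  t=0,j=0: stock 112.0000 → up 141.1200 (V=38.1700), down 77.2800 (V=-25.6700). Price 26.2083; hedge Δ=1.0000, bond B=-85.7917.
The time-0 hedge costs 26.2083, which is the no-arbitrage price.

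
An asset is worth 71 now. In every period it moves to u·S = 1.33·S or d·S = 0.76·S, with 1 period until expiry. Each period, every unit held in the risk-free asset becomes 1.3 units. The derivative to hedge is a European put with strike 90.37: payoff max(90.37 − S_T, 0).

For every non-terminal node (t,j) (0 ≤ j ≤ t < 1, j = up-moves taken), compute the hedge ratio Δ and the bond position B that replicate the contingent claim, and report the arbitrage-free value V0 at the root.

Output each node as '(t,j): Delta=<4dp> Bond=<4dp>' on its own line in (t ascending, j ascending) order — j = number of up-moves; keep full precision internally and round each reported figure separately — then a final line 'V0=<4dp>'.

Risk-neutral probability p* = (R−d)/(u−d) = (1.3−0.76)/(1.33−0.76) = 0.9474.
Terminal payoffs: V(1,0)=36.4100, V(1,1)=0.0000
Node (0,0) S=71.0000: V=(p*·0.0000+(1−p*)·36.4100)/1.3=1.4741; Δ=(0.0000−36.4100)/(94.4300−53.9600)=-0.8997; B=V−Δ·S=65.3513
Each (Δ,B) replicates both successor values, so the strategy is self-financing and V0 is arbitrage-free.

(0,0): Delta=-0.8997 Bond=65.3513
V0=1.4741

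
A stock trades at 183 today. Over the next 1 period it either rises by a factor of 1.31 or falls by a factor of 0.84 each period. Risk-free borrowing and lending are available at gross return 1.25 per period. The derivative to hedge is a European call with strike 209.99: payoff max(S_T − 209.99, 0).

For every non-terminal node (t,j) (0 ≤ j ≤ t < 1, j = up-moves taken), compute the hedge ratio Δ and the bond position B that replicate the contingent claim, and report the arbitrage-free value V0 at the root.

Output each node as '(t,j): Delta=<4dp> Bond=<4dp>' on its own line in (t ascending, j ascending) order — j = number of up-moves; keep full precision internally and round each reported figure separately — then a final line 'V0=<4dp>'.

Under the risk-neutral measure, an up-move has probability p* = (R−d)/(u−d) = 0.8723 and values discount at R = 1.25.
Terminal values V(1,·): V(1,0)=0.0000, V(1,1)=29.7400
  t=0,j=0: stock 183.0000 → up 239.7300 (V=29.7400), down 153.7200 (V=0.0000). Price 20.7547; hedge Δ=0.3458, bond B=-42.5219.
Root portfolio cost Δ·183+B reproduces V0=20.7547.

(0,0): Delta=0.3458 Bond=-42.5219
V0=20.7547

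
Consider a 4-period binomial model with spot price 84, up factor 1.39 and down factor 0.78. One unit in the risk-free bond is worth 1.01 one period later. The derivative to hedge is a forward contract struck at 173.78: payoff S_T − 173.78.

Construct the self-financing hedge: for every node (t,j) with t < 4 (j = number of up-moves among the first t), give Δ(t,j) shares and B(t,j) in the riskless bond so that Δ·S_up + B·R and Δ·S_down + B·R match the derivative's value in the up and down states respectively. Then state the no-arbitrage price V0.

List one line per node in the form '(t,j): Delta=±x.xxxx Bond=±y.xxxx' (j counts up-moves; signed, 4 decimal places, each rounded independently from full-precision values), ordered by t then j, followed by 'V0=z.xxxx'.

No-arbitrage ⇒ martingale measure with p* = (R−d)/(u−d) = 0.3770.
At expiry t=4: V(4,0)=-142.6874, V(4,1)=-118.3713, V(4,2)=-75.0389, V(4,3)=2.1818, V(4,4)=139.7929
(3,0): S=39.8624. Δ = (V_up−V_dn)/(S_up−S_dn) = (-118.3713−-142.6874)/(55.4087−31.0926) = 1.0000. V = [p*·-118.3713 + (1−p*)·-142.6874]/1.01 = -132.1970. B = V − Δ·S = -172.0594.
(3,1): S=71.0368. Δ = (V_up−V_dn)/(S_up−S_dn) = (-75.0389−-118.3713)/(98.7411−55.4087) = 1.0000. V = [p*·-75.0389 + (1−p*)·-118.3713]/1.01 = -101.0226. B = V − Δ·S = -172.0594.
(3,2): S=126.5912. Δ = (V_up−V_dn)/(S_up−S_dn) = (2.1818−-75.0389)/(175.9618−98.7411) = 1.0000. V = [p*·2.1818 + (1−p*)·-75.0389]/1.01 = -45.4682. B = V − Δ·S = -172.0594.
(3,3): S=225.5920. Δ = (V_up−V_dn)/(S_up−S_dn) = (139.7929−2.1818)/(313.5729−175.9618) = 1.0000. V = [p*·139.7929 + (1−p*)·2.1818]/1.01 = 53.5326. B = V − Δ·S = -172.0594.
(2,0): S=51.1056. Δ = (V_up−V_dn)/(S_up−S_dn) = (-101.0226−-132.1970)/(71.0368−39.8624) = 1.0000. V = [p*·-101.0226 + (1−p*)·-132.1970]/1.01 = -119.2502. B = V − Δ·S = -170.3558.
(2,1): S=91.0728. Δ = (V_up−V_dn)/(S_up−S_dn) = (-45.4682−-101.0226)/(126.5912−71.0368) = 1.0000. V = [p*·-45.4682 + (1−p*)·-101.0226]/1.01 = -79.2830. B = V − Δ·S = -170.3558.
(2,2): S=162.2964. Δ = (V_up−V_dn)/(S_up−S_dn) = (53.5326−-45.4682)/(225.5920−126.5912) = 1.0000. V = [p*·53.5326 + (1−p*)·-45.4682]/1.01 = -8.0594. B = V − Δ·S = -170.3558.
(1,0): S=65.5200. Δ = (V_up−V_dn)/(S_up−S_dn) = (-79.2830−-119.2502)/(91.0728−51.1056) = 1.0000. V = [p*·-79.2830 + (1−p*)·-119.2502]/1.01 = -103.1492. B = V − Δ·S = -168.6692.
(1,1): S=116.7600. Δ = (V_up−V_dn)/(S_up−S_dn) = (-8.0594−-79.2830)/(162.2964−91.0728) = 1.0000. V = [p*·-8.0594 + (1−p*)·-79.2830]/1.01 = -51.9092. B = V − Δ·S = -168.6692.
(0,0): S=84.0000. Δ = (V_up−V_dn)/(S_up−S_dn) = (-51.9092−-103.1492)/(116.7600−65.5200) = 1.0000. V = [p*·-51.9092 + (1−p*)·-103.1492]/1.01 = -82.9992. B = V − Δ·S = -166.9992.
Each (Δ,B) replicates both successor values, so the strategy is self-financing and V0 is arbitrage-free.

(0,0): Delta=1.0000 Bond=-166.9992
(1,0): Delta=1.0000 Bond=-168.6692
(1,1): Delta=1.0000 Bond=-168.6692
(2,0): Delta=1.0000 Bond=-170.3558
(2,1): Delta=1.0000 Bond=-170.3558
(2,2): Delta=1.0000 Bond=-170.3558
(3,0): Delta=1.0000 Bond=-172.0594
(3,1): Delta=1.0000 Bond=-172.0594
(3,2): Delta=1.0000 Bond=-172.0594
(3,3): Delta=1.0000 Bond=-172.0594
V0=-82.9992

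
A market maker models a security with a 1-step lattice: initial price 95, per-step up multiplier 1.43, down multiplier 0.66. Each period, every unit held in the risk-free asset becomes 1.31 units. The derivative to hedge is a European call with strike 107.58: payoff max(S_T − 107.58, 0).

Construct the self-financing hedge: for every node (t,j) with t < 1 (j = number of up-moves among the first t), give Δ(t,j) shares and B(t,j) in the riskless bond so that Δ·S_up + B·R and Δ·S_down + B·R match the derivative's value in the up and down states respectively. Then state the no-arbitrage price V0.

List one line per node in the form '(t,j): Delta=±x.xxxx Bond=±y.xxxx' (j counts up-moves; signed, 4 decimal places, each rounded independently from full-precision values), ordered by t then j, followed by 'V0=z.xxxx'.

(0,0): Delta=0.3865 Bond=-18.4973
V0=18.2170

Risk-neutral probability p* = (R−d)/(u−d) = (1.31−0.66)/(1.43−0.66) = 0.8442.
At expiry t=1: V(1,0)=0.0000, V(1,1)=28.2700
(0,0): S=95.0000. Δ = (V_up−V_dn)/(S_up−S_dn) = (28.2700−0.0000)/(135.8500−62.7000) = 0.3865. V = [p*·28.2700 + (1−p*)·0.0000]/1.31 = 18.2170. B = V − Δ·S = -18.4973.
Each (Δ,B) replicates both successor values, so the strategy is self-financing and V0 is arbitrage-free.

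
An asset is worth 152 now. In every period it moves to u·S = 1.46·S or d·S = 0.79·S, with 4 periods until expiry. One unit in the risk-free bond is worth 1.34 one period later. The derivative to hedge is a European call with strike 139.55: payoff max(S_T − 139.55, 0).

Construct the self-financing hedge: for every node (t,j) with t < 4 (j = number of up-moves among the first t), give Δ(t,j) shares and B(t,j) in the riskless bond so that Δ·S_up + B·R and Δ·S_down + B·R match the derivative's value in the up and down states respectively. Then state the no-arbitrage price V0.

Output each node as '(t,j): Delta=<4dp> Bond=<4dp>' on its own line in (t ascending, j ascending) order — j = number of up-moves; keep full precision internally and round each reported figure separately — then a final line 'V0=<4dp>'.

Under the risk-neutral measure, an up-move has probability p* = (R−d)/(u−d) = 0.8209 and values discount at R = 1.34.
At expiry t=4: V(4,0)=0.0000, V(4,1)=0.0000, V(4,2)=62.6604, V(4,3)=234.1553, V(4,4)=551.0952
Node (3,0) S=74.9419: V=(p*·0.0000+(1−p*)·0.0000)/1.34=0.0000; Δ=(0.0000−0.0000)/(109.4152−59.2041)=0.0000; B=V−Δ·S=0.0000
Node (3,1) S=138.5003: V=(p*·62.6604+(1−p*)·0.0000)/1.34=38.3863; Δ=(62.6604−0.0000)/(202.2104−109.4152)=0.6753; B=V−Δ·S=-55.1367
Node (3,2) S=255.9625: V=(p*·234.1553+(1−p*)·62.6604)/1.34=151.8207; Δ=(234.1553−62.6604)/(373.7053−202.2104)=1.0000; B=V−Δ·S=-104.1418
Node (3,3) S=473.0447: V=(p*·551.0952+(1−p*)·234.1553)/1.34=368.9029; Δ=(551.0952−234.1553)/(690.6452−373.7053)=1.0000; B=V−Δ·S=-104.1418
Node (2,0) S=94.8632: V=(p*·38.3863+(1−p*)·0.0000)/1.34=23.5158; Δ=(38.3863−0.0000)/(138.5003−74.9419)=0.6040; B=V−Δ·S=-33.7772
Node (2,1) S=175.3168: V=(p*·151.8207+(1−p*)·38.3863)/1.34=98.1374; Δ=(151.8207−38.3863)/(255.9625−138.5003)=0.9657; B=V−Δ·S=-71.1677
Node (2,2) S=324.0032: V=(p*·368.9029+(1−p*)·151.8207)/1.34=246.2854; Δ=(368.9029−151.8207)/(473.0447−255.9625)=1.0000; B=V−Δ·S=-77.7178
Node (1,0) S=120.0800: V=(p*·98.1374+(1−p*)·23.5158)/1.34=63.2629; Δ=(98.1374−23.5158)/(175.3168−94.8632)=0.9275; B=V−Δ·S=-48.1126
Node (1,1) S=221.9200: V=(p*·246.2854+(1−p*)·98.1374)/1.34=163.9936; Δ=(246.2854−98.1374)/(324.0032−175.3168)=0.9964; B=V−Δ·S=-57.1228
Node (0,0) S=152.0000: V=(p*·163.9936+(1−p*)·63.2629)/1.34=108.9196; Δ=(163.9936−63.2629)/(221.9200−120.0800)=0.9891; B=V−Δ·S=-41.4247
Each (Δ,B) replicates both successor values, so the strategy is self-financing and V0 is arbitrage-free.

(0,0): Delta=0.9891 Bond=-41.4247
(1,0): Delta=0.9275 Bond=-48.1126
(1,1): Delta=0.9964 Bond=-57.1228
(2,0): Delta=0.6040 Bond=-33.7772
(2,1): Delta=0.9657 Bond=-71.1677
(2,2): Delta=1.0000 Bond=-77.7178
(3,0): Delta=0.0000 Bond=0.0000
(3,1): Delta=0.6753 Bond=-55.1367
(3,2): Delta=1.0000 Bond=-104.1418
(3,3): Delta=1.0000 Bond=-104.1418
V0=108.9196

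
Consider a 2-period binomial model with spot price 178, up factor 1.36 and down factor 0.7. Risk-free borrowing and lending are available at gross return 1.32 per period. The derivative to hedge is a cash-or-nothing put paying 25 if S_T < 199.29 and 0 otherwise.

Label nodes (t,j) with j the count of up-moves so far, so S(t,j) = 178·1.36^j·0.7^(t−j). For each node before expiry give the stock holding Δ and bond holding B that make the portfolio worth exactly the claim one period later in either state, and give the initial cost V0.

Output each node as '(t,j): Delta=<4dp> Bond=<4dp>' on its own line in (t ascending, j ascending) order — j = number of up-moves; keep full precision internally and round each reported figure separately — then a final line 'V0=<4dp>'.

Risk-neutral probability p* = (R−d)/(u−d) = (1.32−0.7)/(1.36−0.7) = 0.9394.
Payoff layer (t=2): V(2,0)=25.0000, V(2,1)=25.0000, V(2,2)=0.0000
Node (1,0) S=124.6000: V=(p*·25.0000+(1−p*)·25.0000)/1.32=18.9394; Δ=(25.0000−25.0000)/(169.4560−87.2200)=0.0000; B=V−Δ·S=18.9394
Node (1,1) S=242.0800: V=(p*·0.0000+(1−p*)·25.0000)/1.32=1.1478; Δ=(0.0000−25.0000)/(329.2288−169.4560)=-0.1565; B=V−Δ·S=39.0266
Node (0,0) S=178.0000: V=(p*·1.1478+(1−p*)·18.9394)/1.32=1.6865; Δ=(1.1478−18.9394)/(242.0800−124.6000)=-0.1514; B=V−Δ·S=28.6433
The time-0 hedge costs 1.6865, which is the no-arbitrage price.

(0,0): Delta=-0.1514 Bond=28.6433
(1,0): Delta=0.0000 Bond=18.9394
(1,1): Delta=-0.1565 Bond=39.0266
V0=1.6865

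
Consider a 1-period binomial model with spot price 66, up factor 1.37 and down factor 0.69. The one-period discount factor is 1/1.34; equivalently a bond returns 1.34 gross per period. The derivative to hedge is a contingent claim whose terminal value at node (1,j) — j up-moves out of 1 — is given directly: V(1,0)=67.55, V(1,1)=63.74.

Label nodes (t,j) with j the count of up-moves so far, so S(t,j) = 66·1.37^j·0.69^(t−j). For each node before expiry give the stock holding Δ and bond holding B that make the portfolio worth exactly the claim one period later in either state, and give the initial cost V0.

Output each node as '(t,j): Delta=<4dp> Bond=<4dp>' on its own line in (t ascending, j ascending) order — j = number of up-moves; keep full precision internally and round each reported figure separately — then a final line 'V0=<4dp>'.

(0,0): Delta=-0.0849 Bond=53.2955
V0=47.6926

The replicating-portfolio and risk-neutral prices coincide; use p* = (1.34−0.69)/(1.37−0.69) = 0.9559 for the latter.
At expiry t=1: V(1,0)=67.5500, V(1,1)=63.7400
Node (0,0) S=66.0000: V=(p*·63.7400+(1−p*)·67.5500)/1.34=47.6926; Δ=(63.7400−67.5500)/(90.4200−45.5400)=-0.0849; B=V−Δ·S=53.2955
Root portfolio cost Δ·66+B reproduces V0=47.6926.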